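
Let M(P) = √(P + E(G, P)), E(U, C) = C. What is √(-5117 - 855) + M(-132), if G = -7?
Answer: 2*I*(√66 + √1493) ≈ 93.527*I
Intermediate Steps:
M(P) = √2*√P (M(P) = √(P + P) = √(2*P) = √2*√P)
√(-5117 - 855) + M(-132) = √(-5117 - 855) + √2*√(-132) = √(-5972) + √2*(2*I*√33) = 2*I*√1493 + 2*I*√66 = 2*I*√66 + 2*I*√1493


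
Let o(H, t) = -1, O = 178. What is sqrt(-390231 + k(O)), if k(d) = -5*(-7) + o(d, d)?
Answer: I*sqrt(390197) ≈ 624.66*I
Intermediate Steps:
k(d) = 34 (k(d) = -5*(-7) - 1 = 35 - 1 = 34)
sqrt(-390231 + k(O)) = sqrt(-390231 + 34) = sqrt(-390197) = I*sqrt(390197)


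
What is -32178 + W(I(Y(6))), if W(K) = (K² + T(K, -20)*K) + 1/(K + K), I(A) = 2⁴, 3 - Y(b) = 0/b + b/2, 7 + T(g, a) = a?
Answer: -1035327/32 ≈ -32354.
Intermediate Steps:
T(g, a) = -7 + a
Y(b) = 3 - b/2 (Y(b) = 3 - (0/b + b/2) = 3 - (0 + b*(½)) = 3 - (0 + b/2) = 3 - b/2)
I(A) = 16
W(K) = K² + 1/(2*K) - 27*K (W(K) = (K² + (-7 - 20)*K) + 1/(K + K) = (K² - 27*K) + 1/(2*K) = K² + 1/(2*K) - 27*K)
-32178 + W(I(Y(6))) = -32178 + (16² + (½)/16 - 27*16) = -32178 + (256 + (½)*(1/16) - 432) = -32178 + (256 + 1/32 - 432) = -32178 - 5631/32 = -1035327/32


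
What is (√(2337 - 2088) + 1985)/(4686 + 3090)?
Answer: 1985/7776 + √249/7776 ≈ 0.25730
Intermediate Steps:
(√(2337 - 2088) + 1985)/(4686 + 3090) = (√249 + 1985)/7776 = (1985 + √249)*(1/7776) = 1985/7776 + √249/7776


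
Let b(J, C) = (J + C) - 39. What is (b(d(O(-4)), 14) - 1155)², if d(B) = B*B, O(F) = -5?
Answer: 1334025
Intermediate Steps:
d(B) = B²
b(J, C) = -39 + C + J (b(J, C) = (C + J) - 39 = -39 + C + J)
(b(d(O(-4)), 14) - 1155)² = ((-39 + 14 + (-5)²) - 1155)² = ((-39 + 14 + 25) - 1155)² = (0 - 1155)² = (-1155)² = 1334025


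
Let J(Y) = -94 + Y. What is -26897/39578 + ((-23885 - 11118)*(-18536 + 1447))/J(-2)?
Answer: -11837113548719/1899744 ≈ -6.2309e+6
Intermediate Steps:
-26897/39578 + ((-23885 - 11118)*(-18536 + 1447))/J(-2) = -26897/39578 + ((-23885 - 11118)*(-18536 + 1447))/(-94 - 2) = -26897*1/39578 - 35003*(-17089)/(-96) = -26897/39578 + 598166267*(-1/96) = -26897/39578 - 598166267/96 = -11837113548719/1899744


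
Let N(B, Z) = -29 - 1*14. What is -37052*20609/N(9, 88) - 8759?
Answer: 763228031/43 ≈ 1.7750e+7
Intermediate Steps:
N(B, Z) = -43 (N(B, Z) = -29 - 14 = -43)
-37052*20609/N(9, 88) - 8759 = -37052/((-43/20609)) - 8759 = -37052/((-43*1/20609)) - 8759 = -37052/(-43/20609) - 8759 = -37052*(-20609/43) - 8759 = 763604668/43 - 8759 = 763228031/43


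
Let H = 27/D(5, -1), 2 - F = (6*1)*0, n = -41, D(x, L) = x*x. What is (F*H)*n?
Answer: -2214/25 ≈ -88.560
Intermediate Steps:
D(x, L) = x²
F = 2 (F = 2 - 6*1*0 = 2 - 6*0 = 2 - 1*0 = 2 + 0 = 2)
H = 27/25 (H = 27/(5²) = 27/25 ≈ 1.0800)
(F*H)*n = (2*(27/25))*(-41) = (54/25)*(-41) = -2214/25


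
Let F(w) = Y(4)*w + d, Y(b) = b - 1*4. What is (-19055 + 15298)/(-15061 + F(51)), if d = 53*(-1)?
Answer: 3757/15114 ≈ 0.24858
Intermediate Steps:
Y(b) = -4 + b (Y(b) = b - 4 = -4 + b)
d = -53
F(w) = -53 (F(w) = (-4 + 4)*w - 53 = 0*w - 53 = 0 - 53 = -53)
(-19055 + 15298)/(-15061 + F(51)) = (-19055 + 15298)/(-15061 - 53) = -3757/(-15114) = -3757*(-1/15114) = 3757/15114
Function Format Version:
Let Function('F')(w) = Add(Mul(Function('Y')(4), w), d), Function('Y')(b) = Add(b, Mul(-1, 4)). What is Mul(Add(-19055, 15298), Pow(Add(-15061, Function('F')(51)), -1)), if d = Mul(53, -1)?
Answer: Rational(3757, 15114) ≈ 0.24858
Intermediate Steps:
Function('Y')(b) = Add(-4, b) (Function('Y')(b) = Add(b, -4) = Add(-4, b))
d = -53
Function('F')(w) = -53 (Function('F')(w) = Add(Mul(Add(-4, 4), w), -53) = Add(Mul(0, w), -53) = Add(0, -53) = -53)
Mul(Add(-19055, 15298), Pow(Add(-15061, Function('F')(51)), -1)) = Mul(Add(-19055, 15298), Pow(Add(-15061, -53), -1)) = Mul(-3757, Pow(-15114, -1)) = Mul(-3757, Rational(-1, 15114)) = Rational(3757, 15114)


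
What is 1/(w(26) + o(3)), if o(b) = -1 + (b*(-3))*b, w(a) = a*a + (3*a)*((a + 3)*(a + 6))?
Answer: 1/73032 ≈ 1.3693e-5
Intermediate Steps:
w(a) = a² + 3*a*(3 + a)*(6 + a) (w(a) = a² + (3*a)*((3 + a)*(6 + a)) = a² + 3*a*(3 + a)*(6 + a))
o(b) = -1 - 3*b² (o(b) = -1 + (-3*b)*b = -1 - 3*b²)
1/(w(26) + o(3)) = 1/(26*(54 + 3*26² + 28*26) + (-1 - 3*3²)) = 1/(26*(54 + 3*676 + 728) + (-1 - 3*9)) = 1/(26*(54 + 2028 + 728) + (-1 - 27)) = 1/(26*2810 - 28) = 1/(73060 - 28) = 1/73032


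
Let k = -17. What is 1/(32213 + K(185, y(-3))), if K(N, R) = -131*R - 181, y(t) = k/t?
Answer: 3/93869 ≈ 3.1959e-5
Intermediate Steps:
y(t) = -17/t
K(N, R) = -181 - 131*R
1/(32213 + K(185, y(-3))) = 1/(32213 + (-181 - (-2227)/(-3))) = 1/(32213 + (-181 - (-2227)*(-1)/3)) = 1/(32213 + (-181 - 131*17/3)) = 1/(32213 + (-181 - 2227/3)) = 1/(32213 - 2770/3) = 1/(93869/3) = 3/93869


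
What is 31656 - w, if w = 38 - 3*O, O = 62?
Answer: 31804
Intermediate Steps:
w = -148 (w = 38 - 3*62 = 38 - 186 = -148)
31656 - w = 31656 - 1*(-148) = 31656 + 148 = 31804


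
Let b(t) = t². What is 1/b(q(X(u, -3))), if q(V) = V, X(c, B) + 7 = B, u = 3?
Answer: 1/100 ≈ 0.010000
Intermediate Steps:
X(c, B) = -7 + B
1/b(q(X(u, -3))) = 1/((-7 - 3)²) = 1/((-10)²) = 1/100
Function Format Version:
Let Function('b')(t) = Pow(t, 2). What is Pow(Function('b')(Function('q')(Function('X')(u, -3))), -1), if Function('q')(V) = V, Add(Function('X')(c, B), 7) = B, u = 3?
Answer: Rational(1, 100) ≈ 0.010000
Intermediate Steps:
Function('X')(c, B) = Add(-7, B)
Pow(Function('b')(Function('q')(Function('X')(u, -3))), -1) = Pow(Pow(Add(-7, -3), 2), -1) = Pow(Pow(-10, 2), -1) = Pow(100, -1) = Rational(1, 100)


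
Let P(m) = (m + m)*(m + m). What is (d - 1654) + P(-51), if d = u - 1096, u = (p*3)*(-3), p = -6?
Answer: 7708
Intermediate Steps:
P(m) = 4*m² (P(m) = (2*m)*(2*m) = 4*m²)
u = 54 (u = -6*3*(-3) = -18*(-3) = 54)
d = -1042 (d = 54 - 1096 = -1042)
(d - 1654) + P(-51) = (-1042 - 1654) + 4*(-51)² = -2696 + 4*2601 = -2696 + 10404 = 7708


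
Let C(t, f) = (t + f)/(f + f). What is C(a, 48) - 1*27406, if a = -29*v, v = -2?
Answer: -1315435/48 ≈ -27405.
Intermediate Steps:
a = 58 (a = -29*(-2) = 58)
C(t, f) = (f + t)/(2*f) (C(t, f) = (f + t)/((2*f)) = (f + t)*(1/(2*f)) = (f + t)/(2*f))
C(a, 48) - 1*27406 = (½)*(48 + 58)/48 - 1*27406 = (½)*(1/48)*106 - 27406 = 53/48 - 27406 = -1315435/48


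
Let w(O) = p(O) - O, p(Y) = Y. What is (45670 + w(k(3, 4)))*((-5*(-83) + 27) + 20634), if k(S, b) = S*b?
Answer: 962540920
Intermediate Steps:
w(O) = 0 (w(O) = O - O = 0)
(45670 + w(k(3, 4)))*((-5*(-83) + 27) + 20634) = (45670 + 0)*((-5*(-83) + 27) + 20634) = 45670*((415 + 27) + 20634) = 45670*(442 + 20634) = 45670*21076 = 962540920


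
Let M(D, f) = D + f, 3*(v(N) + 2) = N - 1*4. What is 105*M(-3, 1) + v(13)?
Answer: -209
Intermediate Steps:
v(N) = -10/3 + N/3 (v(N) = -2 + (N - 1*4)/3 = -2 + (N - 4)/3 = -2 + (-4 + N)/3 = -2 + (-4/3 + N/3) = -10/3 + N/3)
105*M(-3, 1) + v(13) = 105*(-3 + 1) + (-10/3 + (1/3)*13) = 105*(-2) + (-10/3 + 13/3) = -210 + 1 = -209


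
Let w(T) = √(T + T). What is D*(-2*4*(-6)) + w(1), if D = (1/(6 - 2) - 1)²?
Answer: 27 + √2 ≈ 28.414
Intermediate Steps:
w(T) = √2*√T (w(T) = √(2*T) = √2*√T)
D = 9/16 (D = (1/4 - 1)² = (¼ - 1)² = (-¾)² = 9/16 ≈ 0.56250)
D*(-2*4*(-6)) + w(1) = 9*(-2*4*(-6))/16 + √2*√1 = 9*(-8*(-6))/16 + √2*1 = (9/16)*48 + √2 = 27 + √2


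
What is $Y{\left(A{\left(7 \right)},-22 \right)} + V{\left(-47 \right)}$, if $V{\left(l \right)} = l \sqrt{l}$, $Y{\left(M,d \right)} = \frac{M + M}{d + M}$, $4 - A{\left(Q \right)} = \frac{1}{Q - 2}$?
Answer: $- \frac{38}{91} - 47 i \sqrt{47} \approx -0.41758 - 322.22 i$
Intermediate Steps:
$A{\left(Q \right)} = 4 - \frac{1}{-2 + Q}$ ($A{\left(Q \right)} = 4 - \frac{1}{Q - 2} = 4 - \frac{1}{-2 + Q}$)
$Y{\left(M,d \right)} = \frac{2 M}{M + d}$
$V{\left(l \right)} = l^{\frac{3}{2}}$
$Y{\left(A{\left(7 \right)},-22 \right)} + V{\left(-47 \right)} = \frac{2 \frac{-9 + 4 \cdot 7}{-2 + 7}}{\frac{-9 + 4 \cdot 7}{-2 + 7} - 22} + \left(-47\right)^{\frac{3}{2}} = \frac{2 \frac{-9 + 28}{5}}{\frac{-9 + 28}{5} - 22} - 47 i \sqrt{47} = \frac{2 \cdot \frac{1}{5} \cdot 19}{\frac{1}{5} \cdot 19 - 22} - 47 i \sqrt{47} = 2 \cdot \frac{19}{5} \frac{1}{\frac{19}{5} - 22} - 47 i \sqrt{47} = 2 \cdot \frac{19}{5} \frac{1}{- \frac{91}{5}} - 47 i \sqrt{47} = 2 \cdot \frac{19}{5} \left(- \frac{5}{91}\right) - 47 i \sqrt{47} = - \frac{38}{91} - 47 i \sqrt{47}$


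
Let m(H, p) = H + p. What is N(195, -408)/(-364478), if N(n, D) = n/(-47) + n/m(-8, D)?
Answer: 6945/548174912 ≈ 1.2669e-5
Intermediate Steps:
N(n, D) = -n/47 + n/(-8 + D) (N(n, D) = n/(-47) + n/(-8 + D) = n*(-1/47) + n/(-8 + D) = -n/47 + n/(-8 + D))
N(195, -408)/(-364478) = ((1/47)*195*(55 - 1*(-408))/(-8 - 408))/(-364478) = ((1/47)*195*(55 + 408)/(-416))*(-1/364478) = ((1/47)*195*(-1/416)*463)*(-1/364478) = -6945/1504*(-1/364478) = 6945/548174912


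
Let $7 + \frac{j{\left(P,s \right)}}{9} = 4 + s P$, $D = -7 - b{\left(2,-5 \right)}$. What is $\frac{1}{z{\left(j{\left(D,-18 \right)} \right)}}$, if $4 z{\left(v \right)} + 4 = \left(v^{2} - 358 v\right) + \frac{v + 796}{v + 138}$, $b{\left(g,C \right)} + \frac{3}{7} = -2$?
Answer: $\frac{584178}{37054904891} \approx 1.5765 \cdot 10^{-5}$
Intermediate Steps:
$b{\left(g,C \right)} = - \frac{17}{7}$ ($b{\left(g,C \right)} = - \frac{3}{7} - 2 = - \frac{17}{7}$)
$D = - \frac{32}{7}$ ($D = -7 - - \frac{17}{7} = -7 + \frac{17}{7} = - \frac{32}{7} \approx -4.5714$)
$j{\left(P,s \right)} = -27 + 9 P s$ ($j{\left(P,s \right)} = -63 + 9 \left(4 + s P\right) = -63 + 9 \left(4 + P s\right) = -63 + \left(36 + 9 P s\right) = -27 + 9 P s$)
$z{\left(v \right)} = -1 - \frac{179 v}{2} + \frac{v^{2}}{4} + \frac{796 + v}{4 \left(138 + v\right)}$ ($z{\left(v \right)} = -1 + \frac{\left(v^{2} - 358 v\right) + \frac{v + 796}{v + 138}}{4} = -1 + \frac{\left(v^{2} - 358 v\right) + \frac{796 + v}{138 + v}}{4} = -1 + \frac{v^{2} - 358 v + \frac{796 + v}{138 + v}}{4} = -1 + \left(- \frac{179 v}{2} + \frac{v^{2}}{4} + \frac{796 + v}{4 \left(138 + v\right)}\right) = -1 - \frac{179 v}{2} + \frac{v^{2}}{4} + \frac{796 + v}{4 \left(138 + v\right)}$)
$\frac{1}{z{\left(j{\left(D,-18 \right)} \right)}} = \frac{1}{\frac{1}{4} \frac{1}{138 - \left(27 + \frac{288}{7} \left(-18\right)\right)} \left(244 + \left(-27 + 9 \left(- \frac{32}{7}\right) \left(-18\right)\right)^{3} - 49407 \left(-27 + 9 \left(- \frac{32}{7}\right) \left(-18\right)\right) - 220 \left(-27 + 9 \left(- \frac{32}{7}\right) \left(-18\right)\right)^{2}\right)} = \frac{1}{\frac{1}{4} \frac{1}{138 + \left(-27 + \frac{5184}{7}\right)} \left(244 + \left(-27 + \frac{5184}{7}\right)^{3} - 49407 \left(-27 + \frac{5184}{7}\right) - 220 \left(-27 + \frac{5184}{7}\right)^{2}\right)} = \frac{1}{\frac{1}{4} \frac{1}{138 + \frac{4995}{7}} \left(244 + \left(\frac{4995}{7}\right)^{3} - \frac{246787965}{7} - 220 \left(\frac{4995}{7}\right)^{2}\right)} = \frac{1}{\frac{1}{4} \frac{1}{\frac{5961}{7}} \left(244 + \frac{124625374875}{343} - \frac{246787965}{7} - \frac{5489005500}{49}\right)} = \frac{1}{\frac{1}{4} \cdot \frac{7}{5961} \left(244 + \frac{124625374875}{343} - \frac{246787965}{7} - \frac{5489005500}{49}\right)} = \frac{1}{\frac{1}{4} \cdot \frac{7}{5961} \cdot \frac{74109809782}{343}} = \frac{1}{\frac{37054904891}{584178}} = \frac{584178}{37054904891}$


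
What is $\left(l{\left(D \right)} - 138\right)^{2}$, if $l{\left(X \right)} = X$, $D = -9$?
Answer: $21609$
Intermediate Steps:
$\left(l{\left(D \right)} - 138\right)^{2} = \left(-9 - 138\right)^{2} = \left(-147\right)^{2} = 21609$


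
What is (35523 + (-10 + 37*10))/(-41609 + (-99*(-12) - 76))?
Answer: -11961/13499 ≈ -0.88607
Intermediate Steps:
(35523 + (-10 + 37*10))/(-41609 + (-99*(-12) - 76)) = (35523 + (-10 + 370))/(-41609 + (1188 - 76)) = (35523 + 360)/(-41609 + 1112) = 35883/(-40497) = 35883*(-1/40497) = -11961/13499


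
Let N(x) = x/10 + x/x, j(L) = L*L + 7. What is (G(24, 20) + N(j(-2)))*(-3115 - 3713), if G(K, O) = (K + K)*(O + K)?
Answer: -72175374/5 ≈ -1.4435e+7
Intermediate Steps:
j(L) = 7 + L² (j(L) = L² + 7 = 7 + L²)
G(K, O) = 2*K*(K + O) (G(K, O) = (2*K)*(K + O) = 2*K*(K + O))
N(x) = 1 + x/10 (N(x) = x*(⅒) + 1 = x/10 + 1 = 1 + x/10)
(G(24, 20) + N(j(-2)))*(-3115 - 3713) = (2*24*(24 + 20) + (1 + (7 + (-2)²)/10))*(-3115 - 3713) = (2*24*44 + (1 + (7 + 4)/10))*(-6828) = (2112 + (1 + (⅒)*11))*(-6828) = (2112 + (1 + 11/10))*(-6828) = (2112 + 21/10)*(-6828) = (21141/10)*(-6828) = -72175374/5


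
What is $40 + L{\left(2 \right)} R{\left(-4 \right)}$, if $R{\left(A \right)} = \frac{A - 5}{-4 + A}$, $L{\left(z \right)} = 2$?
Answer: $\frac{169}{4} \approx 42.25$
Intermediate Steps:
$R{\left(A \right)} = \frac{-5 + A}{-4 + A}$
$40 + L{\left(2 \right)} R{\left(-4 \right)} = 40 + 2 \frac{-5 - 4}{-4 - 4} = 40 + 2 \frac{1}{-8} \left(-9\right) = 40 + 2 \left(\left(- \frac{1}{8}\right) \left(-9\right)\right) = 40 + 2 \cdot \frac{9}{8} = 40 + \frac{9}{4} = \frac{169}{4}$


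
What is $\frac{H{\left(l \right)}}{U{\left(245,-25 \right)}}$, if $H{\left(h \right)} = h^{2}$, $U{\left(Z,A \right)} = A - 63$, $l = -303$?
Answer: $- \frac{91809}{88} \approx -1043.3$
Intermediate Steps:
$U{\left(Z,A \right)} = -63 + A$ ($U{\left(Z,A \right)} = A - 63 = -63 + A$)
$\frac{H{\left(l \right)}}{U{\left(245,-25 \right)}} = \frac{\left(-303\right)^{2}}{-63 - 25} = \frac{91809}{-88} = 91809 \left(- \frac{1}{88}\right) = - \frac{91809}{88}$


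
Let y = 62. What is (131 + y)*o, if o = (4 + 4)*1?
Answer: 1544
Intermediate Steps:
o = 8 (o = 8*1 = 8)
(131 + y)*o = (131 + 62)*8 = 193*8 = 1544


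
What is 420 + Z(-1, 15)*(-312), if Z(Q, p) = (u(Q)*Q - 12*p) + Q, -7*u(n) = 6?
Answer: 396372/7 ≈ 56625.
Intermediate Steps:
u(n) = -6/7 (u(n) = -1/7*6 = -6/7)
Z(Q, p) = -12*p + Q/7 (Z(Q, p) = (-6*Q/7 - 12*p) + Q = (-12*p - 6*Q/7) + Q = -12*p + Q/7)
420 + Z(-1, 15)*(-312) = 420 + (-12*15 + (1/7)*(-1))*(-312) = 420 + (-180 - 1/7)*(-312) = 420 - 1261/7*(-312) = 420 + 393432/7 = 396372/7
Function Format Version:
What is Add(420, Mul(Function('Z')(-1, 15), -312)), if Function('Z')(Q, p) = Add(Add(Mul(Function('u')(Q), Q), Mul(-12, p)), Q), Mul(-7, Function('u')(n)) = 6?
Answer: Rational(396372, 7) ≈ 56625.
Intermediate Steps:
Function('u')(n) = Rational(-6, 7) (Function('u')(n) = Mul(Rational(-1, 7), 6) = Rational(-6, 7))
Function('Z')(Q, p) = Add(Mul(-12, p), Mul(Rational(1, 7), Q)) (Function('Z')(Q, p) = Add(Add(Mul(Rational(-6, 7), Q), Mul(-12, p)), Q) = Add(Add(Mul(-12, p), Mul(Rational(-6, 7), Q)), Q) = Add(Mul(-12, p), Mul(Rational(1, 7), Q)))
Add(420, Mul(Function('Z')(-1, 15), -312)) = Add(420, Mul(Add(Mul(-12, 15), Mul(Rational(1, 7), -1)), -312)) = Add(420, Mul(Add(-180, Rational(-1, 7)), -312)) = Add(420, Mul(Rational(-1261, 7), -312)) = Add(420, Rational(393432, 7)) = Rational(396372, 7)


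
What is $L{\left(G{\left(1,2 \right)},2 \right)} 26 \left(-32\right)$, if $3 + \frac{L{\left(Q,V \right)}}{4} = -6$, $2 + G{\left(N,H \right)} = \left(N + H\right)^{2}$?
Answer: $29952$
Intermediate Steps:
$G{\left(N,H \right)} = -2 + \left(H + N\right)^{2}$ ($G{\left(N,H \right)} = -2 + \left(N + H\right)^{2} = -2 + \left(H + N\right)^{2}$)
$L{\left(Q,V \right)} = -36$ ($L{\left(Q,V \right)} = -12 + 4 \left(-6\right) = -12 - 24 = -36$)
$L{\left(G{\left(1,2 \right)},2 \right)} 26 \left(-32\right) = \left(-36\right) 26 \left(-32\right) = \left(-936\right) \left(-32\right) = 29952$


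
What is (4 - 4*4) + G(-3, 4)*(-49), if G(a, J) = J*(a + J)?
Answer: -208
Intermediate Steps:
G(a, J) = J*(J + a)
(4 - 4*4) + G(-3, 4)*(-49) = (4 - 4*4) + (4*(4 - 3))*(-49) = (4 - 16) + (4*1)*(-49) = -12 + 4*(-49) = -12 - 196 = -208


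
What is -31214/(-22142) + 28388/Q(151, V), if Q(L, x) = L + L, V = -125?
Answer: 1056281/11071 ≈ 95.410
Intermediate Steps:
Q(L, x) = 2*L
-31214/(-22142) + 28388/Q(151, V) = -31214/(-22142) + 28388/((2*151)) = -31214*(-1/22142) + 28388/302 = 15607/11071 + 28388*(1/302) = 15607/11071 + 94 = 1056281/11071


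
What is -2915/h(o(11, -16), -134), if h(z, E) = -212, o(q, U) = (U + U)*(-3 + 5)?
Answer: 55/4 ≈ 13.750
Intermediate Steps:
o(q, U) = 4*U (o(q, U) = (2*U)*2 = 4*U)
-2915/h(o(11, -16), -134) = -2915/(-212) = -2915*(-1/212) = 55/4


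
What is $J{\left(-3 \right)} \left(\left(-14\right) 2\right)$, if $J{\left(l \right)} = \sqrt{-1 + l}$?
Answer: $- 56 i \approx - 56.0 i$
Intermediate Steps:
$J{\left(-3 \right)} \left(\left(-14\right) 2\right) = \sqrt{-1 - 3} \left(\left(-14\right) 2\right) = \sqrt{-4} \left(-28\right) = 2 i \left(-28\right) = - 56 i$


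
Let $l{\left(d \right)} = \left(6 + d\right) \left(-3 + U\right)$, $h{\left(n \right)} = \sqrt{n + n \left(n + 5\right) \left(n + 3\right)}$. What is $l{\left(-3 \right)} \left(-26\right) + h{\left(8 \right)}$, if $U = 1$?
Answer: $156 + 24 \sqrt{2} \approx 189.94$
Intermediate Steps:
$h{\left(n \right)} = \sqrt{n + n \left(3 + n\right) \left(5 + n\right)}$ ($h{\left(n \right)} = \sqrt{n + n \left(5 + n\right) \left(3 + n\right)} = \sqrt{n + n \left(3 + n\right) \left(5 + n\right)}$)
$l{\left(d \right)} = -12 - 2 d$ ($l{\left(d \right)} = \left(6 + d\right) \left(-3 + 1\right) = \left(6 + d\right) \left(-2\right) = -12 - 2 d$)
$l{\left(-3 \right)} \left(-26\right) + h{\left(8 \right)} = \left(-12 - -6\right) \left(-26\right) + \sqrt{8 \left(16 + 8^{2} + 8 \cdot 8\right)} = \left(-12 + 6\right) \left(-26\right) + \sqrt{8 \left(16 + 64 + 64\right)} = \left(-6\right) \left(-26\right) + \sqrt{8 \cdot 144} = 156 + \sqrt{1152} = 156 + 24 \sqrt{2}$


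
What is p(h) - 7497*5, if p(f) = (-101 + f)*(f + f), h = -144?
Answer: 33075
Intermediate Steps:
p(f) = 2*f*(-101 + f) (p(f) = (-101 + f)*(2*f) = 2*f*(-101 + f))
p(h) - 7497*5 = 2*(-144)*(-101 - 144) - 7497*5 = 2*(-144)*(-245) - 37485 = 70560 - 37485 = 33075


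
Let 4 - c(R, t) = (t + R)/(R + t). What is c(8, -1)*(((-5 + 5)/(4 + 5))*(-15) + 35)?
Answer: 105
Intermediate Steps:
c(R, t) = 3 (c(R, t) = 4 - (t + R)/(R + t) = 4 - (R + t)/(R + t) = 4 - 1*1 = 4 - 1 = 3)
c(8, -1)*(((-5 + 5)/(4 + 5))*(-15) + 35) = 3*(((-5 + 5)/(4 + 5))*(-15) + 35) = 3*((0/9)*(-15) + 35) = 3*((0*(⅑))*(-15) + 35) = 3*(0*(-15) + 35) = 3*(0 + 35) = 3*35 = 105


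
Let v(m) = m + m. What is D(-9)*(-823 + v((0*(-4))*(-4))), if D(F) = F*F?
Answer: -66663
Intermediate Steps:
v(m) = 2*m
D(F) = F²
D(-9)*(-823 + v((0*(-4))*(-4))) = (-9)²*(-823 + 2*((0*(-4))*(-4))) = 81*(-823 + 2*(0*(-4))) = 81*(-823 + 2*0) = 81*(-823 + 0) = 81*(-823) = -66663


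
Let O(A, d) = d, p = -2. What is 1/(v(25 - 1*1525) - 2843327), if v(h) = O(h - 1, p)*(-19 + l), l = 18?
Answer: -1/2843325 ≈ -3.5170e-7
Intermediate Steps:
v(h) = 2 (v(h) = -2*(-19 + 18) = -2*(-1) = 2)
1/(v(25 - 1*1525) - 2843327) = 1/(2 - 2843327) = 1/(-2843325) = -1/2843325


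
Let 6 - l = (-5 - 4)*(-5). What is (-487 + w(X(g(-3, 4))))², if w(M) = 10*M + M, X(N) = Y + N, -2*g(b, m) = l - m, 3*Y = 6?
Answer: 208849/4 ≈ 52212.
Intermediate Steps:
Y = 2 (Y = (⅓)*6 = 2)
l = -39 (l = 6 - (-5 - 4)*(-5) = 6 - (-9)*(-5) = 6 - 1*45 = 6 - 45 = -39)
g(b, m) = 39/2 + m/2 (g(b, m) = -(-39 - m)/2 = 39/2 + m/2)
X(N) = 2 + N
w(M) = 11*M
(-487 + w(X(g(-3, 4))))² = (-487 + 11*(2 + (39/2 + (½)*4)))² = (-487 + 11*(2 + (39/2 + 2)))² = (-487 + 11*(2 + 43/2))² = (-487 + 11*(47/2))² = (-487 + 517/2)² = (-457/2)² = 208849/4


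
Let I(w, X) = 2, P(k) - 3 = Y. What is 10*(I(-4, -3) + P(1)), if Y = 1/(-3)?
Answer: 140/3 ≈ 46.667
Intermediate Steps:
Y = -⅓ ≈ -0.33333
P(k) = 8/3 (P(k) = 3 - ⅓ = 8/3)
10*(I(-4, -3) + P(1)) = 10*(2 + 8/3) = 10*(14/3) = 140/3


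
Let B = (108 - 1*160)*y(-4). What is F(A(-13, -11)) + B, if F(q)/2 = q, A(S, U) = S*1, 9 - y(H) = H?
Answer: -702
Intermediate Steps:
y(H) = 9 - H
A(S, U) = S
F(q) = 2*q
B = -676 (B = (108 - 1*160)*(9 - 1*(-4)) = (108 - 160)*(9 + 4) = -52*13 = -676)
F(A(-13, -11)) + B = 2*(-13) - 676 = -26 - 676 = -702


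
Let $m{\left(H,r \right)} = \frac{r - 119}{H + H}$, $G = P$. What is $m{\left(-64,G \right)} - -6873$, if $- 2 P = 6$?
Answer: $\frac{439933}{64} \approx 6874.0$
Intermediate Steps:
$P = -3$ ($P = \left(- \frac{1}{2}\right) 6 = -3$)
$G = -3$
$m{\left(H,r \right)} = \frac{-119 + r}{2 H}$
$m{\left(-64,G \right)} - -6873 = \frac{-119 - 3}{2 \left(-64\right)} - -6873 = \frac{1}{2} \left(- \frac{1}{64}\right) \left(-122\right) + \left(-9431 + 16304\right) = \frac{61}{64} + 6873 = \frac{439933}{64}$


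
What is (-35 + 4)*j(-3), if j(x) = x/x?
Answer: -31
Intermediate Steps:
j(x) = 1
(-35 + 4)*j(-3) = (-35 + 4)*1 = -31*1 = -31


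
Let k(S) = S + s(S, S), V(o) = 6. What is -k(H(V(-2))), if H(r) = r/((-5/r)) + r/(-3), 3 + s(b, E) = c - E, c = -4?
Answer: 7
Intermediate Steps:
s(b, E) = -7 - E (s(b, E) = -3 + (-4 - E) = -7 - E)
H(r) = -r/3 - r²/5 (H(r) = r*(-r/5) + r*(-⅓) = -r²/5 - r/3 = -r/3 - r²/5)
k(S) = -7 (k(S) = S + (-7 - S) = -7)
-k(H(V(-2))) = -1*(-7) = 7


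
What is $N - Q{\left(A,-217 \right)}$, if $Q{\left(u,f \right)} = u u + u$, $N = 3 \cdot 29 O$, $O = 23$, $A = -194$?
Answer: $-35441$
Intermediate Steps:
$N = 2001$ ($N = 3 \cdot 29 \cdot 23 = 87 \cdot 23 = 2001$)
$Q{\left(u,f \right)} = u + u^{2}$ ($Q{\left(u,f \right)} = u^{2} + u = u + u^{2}$)
$N - Q{\left(A,-217 \right)} = 2001 - - 194 \left(1 - 194\right) = 2001 - \left(-194\right) \left(-193\right) = 2001 - 37442 = -35441$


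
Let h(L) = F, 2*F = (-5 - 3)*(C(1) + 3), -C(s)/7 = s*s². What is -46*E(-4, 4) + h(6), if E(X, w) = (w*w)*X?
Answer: 2960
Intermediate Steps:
C(s) = -7*s³ (C(s) = -7*s*s² = -7*s³)
F = 16 (F = ((-5 - 3)*(-7*1³ + 3))/2 = (-8*(-7*1 + 3))/2 = (-8*(-7 + 3))/2 = (-8*(-4))/2 = (½)*32 = 16)
E(X, w) = X*w² (E(X, w) = w²*X = X*w²)
h(L) = 16
-46*E(-4, 4) + h(6) = -(-184)*4² + 16 = -(-184)*16 + 16 = -46*(-64) + 16 = 2944 + 16 = 2960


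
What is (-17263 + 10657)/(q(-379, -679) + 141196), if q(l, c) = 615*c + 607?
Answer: 3303/137891 ≈ 0.023954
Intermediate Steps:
q(l, c) = 607 + 615*c
(-17263 + 10657)/(q(-379, -679) + 141196) = (-17263 + 10657)/((607 + 615*(-679)) + 141196) = -6606/((607 - 417585) + 141196) = -6606/(-416978 + 141196) = -6606/(-275782) = -6606*(-1/275782) = 3303/137891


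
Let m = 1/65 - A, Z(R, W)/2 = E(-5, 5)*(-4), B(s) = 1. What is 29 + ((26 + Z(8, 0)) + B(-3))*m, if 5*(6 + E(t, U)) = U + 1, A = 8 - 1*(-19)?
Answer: -564133/325 ≈ -1735.8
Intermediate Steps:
A = 27 (A = 8 + 19 = 27)
E(t, U) = -29/5 + U/5 (E(t, U) = -6 + (U + 1)/5 = -6 + (1 + U)/5 = -6 + (1/5 + U/5) = -29/5 + U/5)
Z(R, W) = 192/5 (Z(R, W) = 2*((-29/5 + (1/5)*5)*(-4)) = 2*((-29/5 + 1)*(-4)) = 2*(-24/5*(-4)) = 2*(96/5) = 192/5)
m = -1754/65 (m = 1/65 - 1*27 = 1/65 - 27 = -1754/65 ≈ -26.985)
29 + ((26 + Z(8, 0)) + B(-3))*m = 29 + ((26 + 192/5) + 1)*(-1754/65) = 29 + (322/5 + 1)*(-1754/65) = 29 + (327/5)*(-1754/65) = 29 - 573558/325 = -564133/325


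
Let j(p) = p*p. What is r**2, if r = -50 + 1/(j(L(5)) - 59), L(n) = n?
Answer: 2893401/1156 ≈ 2502.9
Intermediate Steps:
j(p) = p**2
r = -1701/34 (r = -50 + 1/(5**2 - 59) = -50 + 1/(25 - 59) = -50 + 1/(-34) = -50 - 1/34 = -1701/34 ≈ -50.029)
r**2 = (-1701/34)**2 = 2893401/1156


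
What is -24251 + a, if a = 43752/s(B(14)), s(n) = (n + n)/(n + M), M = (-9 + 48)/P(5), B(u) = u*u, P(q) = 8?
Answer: -717709/392 ≈ -1830.9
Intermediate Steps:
B(u) = u**2
M = 39/8 (M = (-9 + 48)/8 = 39*(1/8) = 39/8 ≈ 4.8750)
s(n) = 2*n/(39/8 + n) (s(n) = (n + n)/(n + 39/8) = (2*n)/(39/8 + n) = 2*n/(39/8 + n))
a = 8788683/392 (a = 43752/((16*14**2/(39 + 8*14**2))) = 43752/((16*196/(39 + 8*196))) = 43752/((16*196/(39 + 1568))) = 43752/((16*196/1607)) = 43752/((16*196*(1/1607))) = 43752/(3136/1607) = 43752*(1607/3136) = 8788683/392 ≈ 22420.)
-24251 + a = -24251 + 8788683/392 = -717709/392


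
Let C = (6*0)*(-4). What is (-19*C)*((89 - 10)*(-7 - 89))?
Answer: 0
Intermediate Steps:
C = 0 (C = 0*(-4) = 0)
(-19*C)*((89 - 10)*(-7 - 89)) = (-19*0)*((89 - 10)*(-7 - 89)) = 0*(79*(-96)) = 0*(-7584) = 0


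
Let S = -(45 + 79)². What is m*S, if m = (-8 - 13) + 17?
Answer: 61504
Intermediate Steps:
S = -15376 (S = -1*124² = -1*15376 = -15376)
m = -4 (m = -21 + 17 = -4)
m*S = -4*(-15376) = 61504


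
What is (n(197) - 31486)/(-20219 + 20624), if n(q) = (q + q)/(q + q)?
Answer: -2099/27 ≈ -77.741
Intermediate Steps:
n(q) = 1 (n(q) = (2*q)/((2*q)) = (2*q)*(1/(2*q)) = 1)
(n(197) - 31486)/(-20219 + 20624) = (1 - 31486)/(-20219 + 20624) = -31485/405 = -31485*1/405 = -2099/27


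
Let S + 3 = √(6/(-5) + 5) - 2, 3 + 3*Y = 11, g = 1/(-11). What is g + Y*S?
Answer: -443/33 + 8*√95/15 ≈ -8.2260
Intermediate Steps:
g = -1/11 ≈ -0.090909
Y = 8/3 (Y = -1 + (⅓)*11 = -1 + 11/3 = 8/3 ≈ 2.6667)
S = -5 + √95/5 (S = -3 + (√(6/(-5) + 5) - 2) = -3 + (√(6*(-⅕) + 5) - 2) = -3 + (√(-6/5 + 5) - 2) = -3 + (√(19/5) - 2) = -3 + (√95/5 - 2) = -3 + (-2 + √95/5) = -5 + √95/5 ≈ -3.0506)
g + Y*S = -1/11 + 8*(-5 + √95/5)/3 = -1/11 + (-40/3 + 8*√95/15) = -443/33 + 8*√95/15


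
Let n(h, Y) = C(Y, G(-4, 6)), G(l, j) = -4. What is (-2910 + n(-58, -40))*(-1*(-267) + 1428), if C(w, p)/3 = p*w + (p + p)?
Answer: -4159530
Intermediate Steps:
C(w, p) = 6*p + 3*p*w (C(w, p) = 3*(p*w + (p + p)) = 3*(p*w + 2*p) = 3*(2*p + p*w) = 6*p + 3*p*w)
n(h, Y) = -24 - 12*Y (n(h, Y) = 3*(-4)*(2 + Y) = -24 - 12*Y)
(-2910 + n(-58, -40))*(-1*(-267) + 1428) = (-2910 + (-24 - 12*(-40)))*(-1*(-267) + 1428) = (-2910 + (-24 + 480))*(267 + 1428) = (-2910 + 456)*1695 = -2454*1695 = -4159530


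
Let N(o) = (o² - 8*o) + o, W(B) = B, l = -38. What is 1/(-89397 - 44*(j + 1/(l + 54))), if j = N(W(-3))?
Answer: -4/362879 ≈ -1.1023e-5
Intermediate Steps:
N(o) = o² - 7*o
j = 30 (j = -3*(-7 - 3) = -3*(-10) = 30)
1/(-89397 - 44*(j + 1/(l + 54))) = 1/(-89397 - 44*(30 + 1/(-38 + 54))) = 1/(-89397 - 44*(30 + 1/16)) = 1/(-89397 - 44*481/16) = 1/(-89397 - 5291/4) = 1/(-362879/4) = -4/362879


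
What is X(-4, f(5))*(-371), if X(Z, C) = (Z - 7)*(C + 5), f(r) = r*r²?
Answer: 530530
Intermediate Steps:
f(r) = r³
X(Z, C) = (-7 + Z)*(5 + C)
X(-4, f(5))*(-371) = (-35 - 7*5³ + 5*(-4) + 5³*(-4))*(-371) = (-35 - 7*125 - 20 + 125*(-4))*(-371) = (-35 - 875 - 20 - 500)*(-371) = -1430*(-371) = 530530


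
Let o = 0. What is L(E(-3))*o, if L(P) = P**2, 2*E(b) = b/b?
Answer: 0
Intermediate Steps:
E(b) = 1/2 (E(b) = (b/b)/2 = (1/2)*1 = 1/2)
L(E(-3))*o = (1/2)**2*0 = (1/4)*0 = 0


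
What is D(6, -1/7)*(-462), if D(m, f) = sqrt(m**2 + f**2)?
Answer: -66*sqrt(1765) ≈ -2772.8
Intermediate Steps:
D(m, f) = sqrt(f**2 + m**2)
D(6, -1/7)*(-462) = sqrt((-1/7)**2 + 6**2)*(-462) = sqrt((-1*1/7)**2 + 36)*(-462) = sqrt((-1/7)**2 + 36)*(-462) = sqrt(1/49 + 36)*(-462) = sqrt(1765/49)*(-462) = (sqrt(1765)/7)*(-462) = -66*sqrt(1765)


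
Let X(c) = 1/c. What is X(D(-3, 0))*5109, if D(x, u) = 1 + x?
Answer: -5109/2 ≈ -2554.5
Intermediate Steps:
X(D(-3, 0))*5109 = 5109/(1 - 3) = 5109/(-2) = -1/2*5109 = -5109/2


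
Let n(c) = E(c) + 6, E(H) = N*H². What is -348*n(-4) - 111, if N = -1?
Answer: 3369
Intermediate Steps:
E(H) = -H²
n(c) = 6 - c² (n(c) = -c² + 6 = 6 - c²)
-348*n(-4) - 111 = -348*(6 - 1*(-4)²) - 111 = -348*(6 - 1*16) - 111 = -348*(6 - 16) - 111 = -348*(-10) - 111 = 3480 - 111 = 3369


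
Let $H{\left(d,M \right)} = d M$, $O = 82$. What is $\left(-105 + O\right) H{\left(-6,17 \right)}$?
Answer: $2346$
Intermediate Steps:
$H{\left(d,M \right)} = M d$
$\left(-105 + O\right) H{\left(-6,17 \right)} = \left(-105 + 82\right) 17 \left(-6\right) = \left(-23\right) \left(-102\right) = 2346$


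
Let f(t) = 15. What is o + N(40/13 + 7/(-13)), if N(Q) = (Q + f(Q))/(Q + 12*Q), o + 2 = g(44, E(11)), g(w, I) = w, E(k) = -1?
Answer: 6082/143 ≈ 42.531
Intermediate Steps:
o = 42 (o = -2 + 44 = 42)
N(Q) = (15 + Q)/(13*Q) (N(Q) = (Q + 15)/(Q + 12*Q) = (15 + Q)/((13*Q)) = (15 + Q)*(1/(13*Q)) = (15 + Q)/(13*Q))
o + N(40/13 + 7/(-13)) = 42 + (15 + (40/13 + 7/(-13)))/(13*(40/13 + 7/(-13))) = 42 + (15 + (40*(1/13) + 7*(-1/13)))/(13*(40*(1/13) + 7*(-1/13))) = 42 + (15 + (40/13 - 7/13))/(13*(40/13 - 7/13)) = 42 + (15 + 33/13)/(13*(33/13)) = 42 + (1/13)*(13/33)*(228/13) = 42 + 76/143 = 6082/143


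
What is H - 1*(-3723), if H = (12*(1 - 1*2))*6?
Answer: 3651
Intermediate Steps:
H = -72 (H = (12*(1 - 2))*6 = (12*(-1))*6 = -12*6 = -72)
H - 1*(-3723) = -72 - 1*(-3723) = -72 + 3723 = 3651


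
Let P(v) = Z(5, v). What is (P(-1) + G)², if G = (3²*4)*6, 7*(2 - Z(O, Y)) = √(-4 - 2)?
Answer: (1526 - I*√6)²/49 ≈ 47524.0 - 152.57*I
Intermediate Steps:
Z(O, Y) = 2 - I*√6/7 (Z(O, Y) = 2 - √(-4 - 2)/7 = 2 - I*√6/7)
P(v) = 2 - I*√6/7
G = 216 (G = (9*4)*6 = 36*6 = 216)
(P(-1) + G)² = ((2 - I*√6/7) + 216)² = (218 - I*√6/7)²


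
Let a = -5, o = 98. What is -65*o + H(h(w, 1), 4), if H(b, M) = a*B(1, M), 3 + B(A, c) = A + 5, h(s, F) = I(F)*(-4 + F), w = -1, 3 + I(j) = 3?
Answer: -6385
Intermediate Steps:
I(j) = 0 (I(j) = -3 + 3 = 0)
h(s, F) = 0 (h(s, F) = 0*(-4 + F) = 0)
B(A, c) = 2 + A (B(A, c) = -3 + (A + 5) = -3 + (5 + A) = 2 + A)
H(b, M) = -15 (H(b, M) = -5*(2 + 1) = -5*3 = -15)
-65*o + H(h(w, 1), 4) = -65*98 - 15 = -6370 - 15 = -6385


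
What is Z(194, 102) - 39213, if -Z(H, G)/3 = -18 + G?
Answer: -39465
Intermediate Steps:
Z(H, G) = 54 - 3*G (Z(H, G) = -3*(-18 + G) = 54 - 3*G)
Z(194, 102) - 39213 = (54 - 3*102) - 39213 = (54 - 306) - 39213 = -252 - 39213 = -39465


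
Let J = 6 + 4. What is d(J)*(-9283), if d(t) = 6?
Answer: -55698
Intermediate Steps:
J = 10
d(J)*(-9283) = 6*(-9283) = -55698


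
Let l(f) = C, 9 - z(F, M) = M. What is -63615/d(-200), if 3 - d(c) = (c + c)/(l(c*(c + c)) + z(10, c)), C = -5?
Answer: -3244365/253 ≈ -12824.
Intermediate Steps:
z(F, M) = 9 - M
l(f) = -5
d(c) = 3 - 2*c/(4 - c) (d(c) = 3 - (c + c)/(-5 + (9 - c)) = 3 - 2*c/(4 - c))
-63615/d(-200) = -63615*(-4 - 200)/(-12 + 5*(-200)) = -63615*(-204/(-12 - 1000)) = -63615/((-1/204*(-1012))) = -63615/253/51 = -63615*51/253 = -3244365/253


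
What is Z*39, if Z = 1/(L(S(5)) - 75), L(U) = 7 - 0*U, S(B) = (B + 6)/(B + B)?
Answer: -39/68 ≈ -0.57353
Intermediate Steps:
S(B) = (6 + B)/(2*B) (S(B) = (6 + B)/((2*B)) = (6 + B)*(1/(2*B)) = (6 + B)/(2*B))
L(U) = 7 (L(U) = 7 - 1*0 = 7 + 0 = 7)
Z = -1/68 (Z = 1/(7 - 75) = 1/(-68) = -1/68 ≈ -0.014706)
Z*39 = -1/68*39 = -39/68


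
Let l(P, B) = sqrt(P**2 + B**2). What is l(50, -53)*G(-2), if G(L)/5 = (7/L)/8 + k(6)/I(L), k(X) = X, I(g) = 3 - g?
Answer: 61*sqrt(5309)/16 ≈ 277.79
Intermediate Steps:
l(P, B) = sqrt(B**2 + P**2)
G(L) = 30/(3 - L) + 35/(8*L) (G(L) = 5*((7/L)/8 + 6/(3 - L)) = 5*((7/L)*(1/8) + 6/(3 - L)) = 5*(7/(8*L) + 6/(3 - L)) = 5*(6/(3 - L) + 7/(8*L)) = 30/(3 - L) + 35/(8*L))
l(50, -53)*G(-2) = sqrt((-53)**2 + 50**2)*((5/8)*(-21 - 41*(-2))/(-2*(-3 - 2))) = sqrt(2809 + 2500)*((5/8)*(-1/2)*(-21 + 82)/(-5)) = sqrt(5309)*((5/8)*(-1/2)*(-1/5)*61) = sqrt(5309)*(61/16) = 61*sqrt(5309)/16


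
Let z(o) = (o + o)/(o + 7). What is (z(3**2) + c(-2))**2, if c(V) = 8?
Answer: 5329/64 ≈ 83.266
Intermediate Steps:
z(o) = 2*o/(7 + o) (z(o) = (2*o)/(7 + o) = 2*o/(7 + o))
(z(3**2) + c(-2))**2 = (2*3**2/(7 + 3**2) + 8)**2 = (2*9/(7 + 9) + 8)**2 = (2*9/16 + 8)**2 = (2*9*(1/16) + 8)**2 = (9/8 + 8)**2 = (73/8)**2 = 5329/64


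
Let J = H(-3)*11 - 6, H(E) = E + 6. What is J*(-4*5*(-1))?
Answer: 540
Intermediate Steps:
H(E) = 6 + E
J = 27 (J = (6 - 3)*11 - 6 = 3*11 - 6 = 33 - 6 = 27)
J*(-4*5*(-1)) = 27*(-4*5*(-1)) = 27*(-20*(-1)) = 27*20 = 540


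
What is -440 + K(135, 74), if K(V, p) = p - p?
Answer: -440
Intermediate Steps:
K(V, p) = 0
-440 + K(135, 74) = -440 + 0 = -440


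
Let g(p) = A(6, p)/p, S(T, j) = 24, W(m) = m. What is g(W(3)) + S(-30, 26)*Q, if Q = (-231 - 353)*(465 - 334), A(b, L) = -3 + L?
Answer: -1836096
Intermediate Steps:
g(p) = (-3 + p)/p
Q = -76504 (Q = -584*131 = -76504)
g(W(3)) + S(-30, 26)*Q = (-3 + 3)/3 + 24*(-76504) = (1/3)*0 - 1836096 = 0 - 1836096 = -1836096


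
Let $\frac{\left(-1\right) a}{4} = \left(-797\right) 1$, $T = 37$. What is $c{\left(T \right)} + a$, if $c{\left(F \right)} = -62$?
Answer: $3126$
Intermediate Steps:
$a = 3188$ ($a = - 4 \left(\left(-797\right) 1\right) = \left(-4\right) \left(-797\right) = 3188$)
$c{\left(T \right)} + a = -62 + 3188 = 3126$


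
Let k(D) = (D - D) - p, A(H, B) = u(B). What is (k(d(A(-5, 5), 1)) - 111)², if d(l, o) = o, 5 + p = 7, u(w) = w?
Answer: 12769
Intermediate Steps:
p = 2 (p = -5 + 7 = 2)
A(H, B) = B
k(D) = -2 (k(D) = (D - D) - 1*2 = 0 - 2 = -2)
(k(d(A(-5, 5), 1)) - 111)² = (-2 - 111)² = (-113)² = 12769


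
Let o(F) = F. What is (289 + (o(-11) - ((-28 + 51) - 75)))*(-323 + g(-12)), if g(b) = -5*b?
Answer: -86790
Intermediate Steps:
(289 + (o(-11) - ((-28 + 51) - 75)))*(-323 + g(-12)) = (289 + (-11 - ((-28 + 51) - 75)))*(-323 - 5*(-12)) = (289 + (-11 - (23 - 75)))*(-323 + 60) = (289 + (-11 - 1*(-52)))*(-263) = (289 + (-11 + 52))*(-263) = (289 + 41)*(-263) = 330*(-263) = -86790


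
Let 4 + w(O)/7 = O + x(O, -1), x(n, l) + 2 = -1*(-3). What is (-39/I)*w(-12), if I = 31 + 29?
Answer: 273/4 ≈ 68.250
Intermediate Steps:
I = 60
x(n, l) = 1 (x(n, l) = -2 - 1*(-3) = -2 + 3 = 1)
w(O) = -21 + 7*O (w(O) = -28 + 7*(O + 1) = -28 + 7*(1 + O) = -28 + (7 + 7*O) = -21 + 7*O)
(-39/I)*w(-12) = (-39/60)*(-21 + 7*(-12)) = (-39*1/60)*(-21 - 84) = -13/20*(-105) = 273/4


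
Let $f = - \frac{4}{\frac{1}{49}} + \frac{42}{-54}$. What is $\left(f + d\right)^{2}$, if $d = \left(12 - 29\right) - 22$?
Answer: $\frac{4502884}{81} \approx 55591.0$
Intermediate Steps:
$f = - \frac{1771}{9}$ ($f = - 4 \frac{1}{\frac{1}{49}} + 42 \left(- \frac{1}{54}\right) = \left(-4\right) 49 - \frac{7}{9} = -196 - \frac{7}{9} = - \frac{1771}{9} \approx -196.78$)
$d = -39$ ($d = -17 - 22 = -39$)
$\left(f + d\right)^{2} = \left(- \frac{1771}{9} - 39\right)^{2} = \left(- \frac{2122}{9}\right)^{2} = \frac{4502884}{81}$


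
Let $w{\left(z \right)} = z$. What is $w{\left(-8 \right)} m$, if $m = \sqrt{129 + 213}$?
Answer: $- 24 \sqrt{38} \approx -147.95$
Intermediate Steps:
$m = 3 \sqrt{38}$ ($m = \sqrt{342} = 3 \sqrt{38} \approx 18.493$)
$w{\left(-8 \right)} m = - 8 \cdot 3 \sqrt{38} = - 24 \sqrt{38}$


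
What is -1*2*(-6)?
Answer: 12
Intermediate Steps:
-1*2*(-6) = -2*(-6) = 12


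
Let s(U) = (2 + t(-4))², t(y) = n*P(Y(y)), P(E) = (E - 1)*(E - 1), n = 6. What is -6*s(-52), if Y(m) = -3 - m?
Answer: -24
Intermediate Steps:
P(E) = (-1 + E)² (P(E) = (-1 + E)*(-1 + E) = (-1 + E)²)
t(y) = 6*(-4 - y)² (t(y) = 6*(-1 + (-3 - y))² = 6*(-4 - y)²)
s(U) = 4 (s(U) = (2 + 6*(4 - 4)²)² = (2 + 6*0²)² = (2 + 6*0)² = (2 + 0)² = 2² = 4)
-6*s(-52) = -6*4 = -24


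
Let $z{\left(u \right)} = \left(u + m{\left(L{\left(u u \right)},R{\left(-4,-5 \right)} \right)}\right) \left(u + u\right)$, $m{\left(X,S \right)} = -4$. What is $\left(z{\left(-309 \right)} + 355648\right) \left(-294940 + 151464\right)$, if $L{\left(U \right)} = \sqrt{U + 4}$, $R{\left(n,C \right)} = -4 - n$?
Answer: $-78780089032$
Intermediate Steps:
$L{\left(U \right)} = \sqrt{4 + U}$
$z{\left(u \right)} = 2 u \left(-4 + u\right)$ ($z{\left(u \right)} = \left(u - 4\right) \left(u + u\right) = \left(-4 + u\right) 2 u = 2 u \left(-4 + u\right)$)
$\left(z{\left(-309 \right)} + 355648\right) \left(-294940 + 151464\right) = \left(2 \left(-309\right) \left(-4 - 309\right) + 355648\right) \left(-294940 + 151464\right) = \left(2 \left(-309\right) \left(-313\right) + 355648\right) \left(-143476\right) = \left(193434 + 355648\right) \left(-143476\right) = 549082 \left(-143476\right) = -78780089032$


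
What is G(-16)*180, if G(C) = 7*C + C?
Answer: -23040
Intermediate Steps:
G(C) = 8*C
G(-16)*180 = (8*(-16))*180 = -128*180 = -23040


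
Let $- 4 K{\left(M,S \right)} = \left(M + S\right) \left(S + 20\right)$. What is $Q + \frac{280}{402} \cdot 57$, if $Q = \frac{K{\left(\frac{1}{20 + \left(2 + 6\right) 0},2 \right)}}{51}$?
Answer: $\frac{5396183}{136680} \approx 39.48$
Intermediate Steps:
$K{\left(M,S \right)} = - \frac{\left(20 + S\right) \left(M + S\right)}{4}$ ($K{\left(M,S \right)} = - \frac{\left(M + S\right) \left(S + 20\right)}{4} = - \frac{\left(M + S\right) \left(20 + S\right)}{4} = - \frac{\left(20 + S\right) \left(M + S\right)}{4}$)
$Q = - \frac{451}{2040}$ ($Q = \frac{- \frac{5}{20 + \left(2 + 6\right) 0} - 10 - \frac{2^{2}}{4} - \frac{1}{4} \frac{1}{20 + \left(2 + 6\right) 0} \cdot 2}{51} = \left(- \frac{5}{20 + 8 \cdot 0} - 10 - 1 - \frac{1}{4} \frac{1}{20 + 8 \cdot 0} \cdot 2\right) \frac{1}{51} = \left(- \frac{5}{20 + 0} - 10 - 1 - \frac{1}{4} \frac{1}{20 + 0} \cdot 2\right) \frac{1}{51} = \left(- \frac{5}{20} - 10 - 1 - \frac{1}{4} \cdot \frac{1}{20} \cdot 2\right) \frac{1}{51} = \left(\left(-5\right) \frac{1}{20} - 10 - 1 - \frac{1}{80} \cdot 2\right) \frac{1}{51} = \left(- \frac{1}{4} - 10 - 1 - \frac{1}{40}\right) \frac{1}{51} = \left(- \frac{451}{40}\right) \frac{1}{51} = - \frac{451}{2040} \approx -0.22108$)
$Q + \frac{280}{402} \cdot 57 = - \frac{451}{2040} + \frac{280}{402} \cdot 57 = - \frac{451}{2040} + 280 \cdot \frac{1}{402} \cdot 57 = - \frac{451}{2040} + \frac{140}{201} \cdot 57 = - \frac{451}{2040} + \frac{2660}{67} = \frac{5396183}{136680}$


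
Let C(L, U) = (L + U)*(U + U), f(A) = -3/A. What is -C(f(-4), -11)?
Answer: -451/2 ≈ -225.50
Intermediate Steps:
C(L, U) = 2*U*(L + U) (C(L, U) = (L + U)*(2*U) = 2*U*(L + U))
-C(f(-4), -11) = -2*(-11)*(-3/(-4) - 11) = -2*(-11)*(-3*(-¼) - 11) = -2*(-11)*(¾ - 11) = -2*(-11)*(-41)/4 = -1*451/2 = -451/2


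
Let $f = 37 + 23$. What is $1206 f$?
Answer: $72360$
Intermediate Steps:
$f = 60$
$1206 f = 1206 \cdot 60 = 72360$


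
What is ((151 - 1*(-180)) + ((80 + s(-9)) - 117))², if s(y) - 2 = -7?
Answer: 83521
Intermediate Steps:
s(y) = -5 (s(y) = 2 - 7 = -5)
((151 - 1*(-180)) + ((80 + s(-9)) - 117))² = ((151 - 1*(-180)) + ((80 - 5) - 117))² = ((151 + 180) + (75 - 117))² = (331 - 42)² = 289² = 83521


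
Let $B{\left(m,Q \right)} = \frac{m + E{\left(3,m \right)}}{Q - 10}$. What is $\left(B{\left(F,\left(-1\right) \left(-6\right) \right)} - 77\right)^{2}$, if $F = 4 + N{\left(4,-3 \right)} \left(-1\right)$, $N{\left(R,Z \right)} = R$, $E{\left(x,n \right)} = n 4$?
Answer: $5929$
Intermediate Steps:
$E{\left(x,n \right)} = 4 n$
$F = 0$ ($F = 4 + 4 \left(-1\right) = 4 - 4 = 0$)
$B{\left(m,Q \right)} = \frac{5 m}{-10 + Q}$ ($B{\left(m,Q \right)} = \frac{m + 4 m}{Q - 10} = \frac{5 m}{-10 + Q}$)
$\left(B{\left(F,\left(-1\right) \left(-6\right) \right)} - 77\right)^{2} = \left(5 \cdot 0 \frac{1}{-10 - -6} - 77\right)^{2} = \left(5 \cdot 0 \frac{1}{-10 + 6} - 77\right)^{2} = \left(5 \cdot 0 \frac{1}{-4} - 77\right)^{2} = \left(5 \cdot 0 \left(- \frac{1}{4}\right) - 77\right)^{2} = \left(0 - 77\right)^{2} = \left(-77\right)^{2} = 5929$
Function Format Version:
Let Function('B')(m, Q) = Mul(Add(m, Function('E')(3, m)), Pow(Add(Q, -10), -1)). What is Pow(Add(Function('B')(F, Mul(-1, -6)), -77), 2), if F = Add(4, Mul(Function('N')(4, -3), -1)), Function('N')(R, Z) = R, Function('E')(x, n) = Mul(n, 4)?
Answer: 5929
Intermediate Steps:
Function('E')(x, n) = Mul(4, n)
F = 0 (F = Add(4, Mul(4, -1)) = Add(4, -4) = 0)
Function('B')(m, Q) = Mul(5, m, Pow(Add(-10, Q), -1)) (Function('B')(m, Q) = Mul(Add(m, Mul(4, m)), Pow(Add(Q, -10), -1)) = Mul(Mul(5, m), Pow(Add(-10, Q), -1)) = Mul(5, m, Pow(Add(-10, Q), -1)))
Pow(Add(Function('B')(F, Mul(-1, -6)), -77), 2) = Pow(Add(Mul(5, 0, Pow(Add(-10, Mul(-1, -6)), -1)), -77), 2) = Pow(Add(Mul(5, 0, Pow(Add(-10, 6), -1)), -77), 2) = Pow(Add(Mul(5, 0, Pow(-4, -1)), -77), 2) = Pow(Add(Mul(5, 0, Rational(-1, 4)), -77), 2) = Pow(Add(0, -77), 2) = Pow(-77, 2) = 5929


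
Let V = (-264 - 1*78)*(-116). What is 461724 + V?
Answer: 501396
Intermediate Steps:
V = 39672 (V = (-264 - 78)*(-116) = -342*(-116) = 39672)
461724 + V = 461724 + 39672 = 501396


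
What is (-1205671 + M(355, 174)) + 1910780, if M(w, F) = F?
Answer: 705283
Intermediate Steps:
(-1205671 + M(355, 174)) + 1910780 = (-1205671 + 174) + 1910780 = -1205497 + 1910780 = 705283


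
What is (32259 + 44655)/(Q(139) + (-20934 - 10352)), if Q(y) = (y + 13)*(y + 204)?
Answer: 12819/3475 ≈ 3.6889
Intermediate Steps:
Q(y) = (13 + y)*(204 + y)
(32259 + 44655)/(Q(139) + (-20934 - 10352)) = (32259 + 44655)/((2652 + 139² + 217*139) + (-20934 - 10352)) = 76914/((2652 + 19321 + 30163) - 31286) = 76914/(52136 - 31286) = 76914/20850 = 76914*(1/20850) = 12819/3475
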